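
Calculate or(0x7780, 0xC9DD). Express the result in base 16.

OR each hex digit independently (no carries):
  7|C=F, 7|9=F, 8|D=D, 0|D=D

0xFFDD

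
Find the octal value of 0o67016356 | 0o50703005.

OR each oct digit independently (no carries):
  6|5=7, 7|0=7, 0|7=7, 1|0=1, 6|3=7, 3|0=3, 5|0=5, 6|5=7

0o77717357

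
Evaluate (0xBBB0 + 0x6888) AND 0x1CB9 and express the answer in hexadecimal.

0x438

Add column by column in base 16, right to left:
  0+8 = 8
  B+8 = 3 carry 1
  B+8+1 = 4 carry 1
  B+6+1 = 2 carry 1
  final carry 1
Sum = 0x12438; now AND with 0x1CB9:
  1&0=0, 2&1=0, 4&C=4, 3&B=3, 8&9=8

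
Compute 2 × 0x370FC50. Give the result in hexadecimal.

0x6E1F8A0

Multiply each base-16 digit by 2, carrying:
  0×2 = 0 → write 0
  5×2 = 10 → write A
  C×2 = 24 → write 8 carry 1
  F×2+1 = 31 → write F carry 1
  0×2+1 = 1 → write 1
  7×2 = 14 → write E
  3×2 = 6 → write 6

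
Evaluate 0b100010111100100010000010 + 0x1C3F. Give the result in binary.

0x1C3F = 0b1110000111111 in binary.
Add column by column in base 2, right to left:
  0+1 = 1
  1+1 = 0 carry 1
  0+1+1 = 0 carry 1
  0+1+1 = 0 carry 1
  0+1+1 = 0 carry 1
  0+1+1 = 0 carry 1
  0+0+1 = 1
  1+0 = 1
  0+0 = 0
  0+0 = 0
  0+1 = 1
  1+1 = 0 carry 1
  0+1+1 = 0 carry 1
  0+0+1 = 1
  1+0 = 1
  1+0 = 1
  1+0 = 1
  1+0 = 1
  0+0 = 0
  1+0 = 1
  0+0 = 0
  0+0 = 0
  0+0 = 0
  1+0 = 1

0b100010111110010011000001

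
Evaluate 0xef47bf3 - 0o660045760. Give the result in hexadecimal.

0o660045760 = 0x6c04bf0 in hexadecimal.
Subtract column by column in base 16:
  3-0 → 3
  f-f → 0
  b-b → 0
  7-4 → 3
  4-0 → 4
  f-c → 3
  e-6 → 8

0x8343003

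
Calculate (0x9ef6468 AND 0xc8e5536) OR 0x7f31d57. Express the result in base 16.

0x9ef6468 AND 0xc8e5536 = 0x88e4420.
Then OR with 0x7f31d57.

0xfff5d77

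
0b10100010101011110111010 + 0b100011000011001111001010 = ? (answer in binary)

0b110111011000101110000100

Add column by column in base 2, right to left:
  0+0 = 0
  1+1 = 0 carry 1
  0+0+1 = 1
  1+1 = 0 carry 1
  1+0+1 = 0 carry 1
  1+0+1 = 0 carry 1
  0+1+1 = 0 carry 1
  1+1+1 = 1 carry 1
  1+1+1 = 1 carry 1
  1+1+1 = 1 carry 1
  1+0+1 = 0 carry 1
  0+0+1 = 1
  1+1 = 0 carry 1
  0+1+1 = 0 carry 1
  1+0+1 = 0 carry 1
  0+0+1 = 1
  1+0 = 1
  0+0 = 0
  0+1 = 1
  0+1 = 1
  1+0 = 1
  0+0 = 0
  1+0 = 1
  0+1 = 1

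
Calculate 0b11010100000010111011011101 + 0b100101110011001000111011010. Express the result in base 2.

Add column by column in base 2, right to left:
  1+0 = 1
  0+1 = 1
  1+0 = 1
  1+1 = 0 carry 1
  1+1+1 = 1 carry 1
  0+0+1 = 1
  1+1 = 0 carry 1
  1+1+1 = 1 carry 1
  0+1+1 = 0 carry 1
  1+0+1 = 0 carry 1
  1+0+1 = 0 carry 1
  1+0+1 = 0 carry 1
  0+1+1 = 0 carry 1
  1+0+1 = 0 carry 1
  0+0+1 = 1
  0+1 = 1
  0+1 = 1
  0+0 = 0
  0+0 = 0
  0+1 = 1
  1+1 = 0 carry 1
  0+1+1 = 0 carry 1
  1+0+1 = 0 carry 1
  0+1+1 = 0 carry 1
  1+0+1 = 0 carry 1
  1+0+1 = 0 carry 1
  0+1+1 = 0 carry 1
  final carry 1

0b1000000010011100000010110111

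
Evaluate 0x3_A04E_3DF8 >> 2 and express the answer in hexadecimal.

0xE8138F7E

2 bits is not a whole number of base-16 digits; in binary: 1110100000010011100011110111111000 >> 2 = 11101000000100111000111101111110.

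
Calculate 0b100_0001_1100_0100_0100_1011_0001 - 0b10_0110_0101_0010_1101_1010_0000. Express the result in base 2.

Subtract column by column in base 2:
  1-0 → 1
  0-0 → 0
  0-0 → 0
  0-0 → 0
  1-0 → 1
  1-1 → 0
  0-0 → 0
  1-1 → 0
  0-1 → 1 (borrow)
  0-0-1 → 1 (borrow)
  1-1-1 → 1 (borrow)
  0-1-1 → 0 (borrow)
  0-0-1 → 1 (borrow)
  0-1-1 → 0 (borrow)
  1-0-1 → 0
  0-0 → 0
  0-1 → 1 (borrow)
  0-0-1 → 1 (borrow)
  1-1-1 → 1 (borrow)
  1-0-1 → 0
  1-0 → 1
  0-1 → 1 (borrow)
  0-1-1 → 0 (borrow)
  0-0-1 → 1 (borrow)
  0-0-1 → 1 (borrow)
  0-1-1 → 0 (borrow)
  1-0-1 → 0

0b1101101110001011100010001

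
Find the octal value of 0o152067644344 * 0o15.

0o2543325531624

Multiply each base-8 digit by 13, carrying:
  4×13 = 52 → write 4 carry 6
  4×13+6 = 58 → write 2 carry 7
  3×13+7 = 46 → write 6 carry 5
  4×13+5 = 57 → write 1 carry 7
  4×13+7 = 59 → write 3 carry 7
  6×13+7 = 85 → write 5 carry 10
  7×13+10 = 101 → write 5 carry 12
  6×13+12 = 90 → write 2 carry 11
  0×13+11 = 11 → write 3 carry 1
  2×13+1 = 27 → write 3 carry 3
  5×13+3 = 68 → write 4 carry 8
  1×13+8 = 21 → write 5 carry 2
  remaining carry: 2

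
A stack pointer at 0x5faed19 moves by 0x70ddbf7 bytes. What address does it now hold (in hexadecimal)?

0xd08c910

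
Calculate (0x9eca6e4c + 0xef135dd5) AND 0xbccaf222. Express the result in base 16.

Add column by column in base 16, right to left:
  c+5 = 1 carry 1
  4+d+1 = 2 carry 1
  e+d+1 = c carry 1
  6+5+1 = c
  a+3 = d
  c+1 = d
  e+f = d carry 1
  9+e+1 = 8 carry 1
  final carry 1
Sum = 0x18dddcc21; now AND with 0xbccaf222:
  1&0=0, 8&b=8, d&c=c, d&c=c, d&a=8, c&f=c, c&2=0, 2&2=2, 1&2=0

0x8cc8c020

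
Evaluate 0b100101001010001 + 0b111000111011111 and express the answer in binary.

0b1011110000110000

Add column by column in base 2, right to left:
  1+1 = 0 carry 1
  0+1+1 = 0 carry 1
  0+1+1 = 0 carry 1
  0+1+1 = 0 carry 1
  1+1+1 = 1 carry 1
  0+0+1 = 1
  1+1 = 0 carry 1
  0+1+1 = 0 carry 1
  0+1+1 = 0 carry 1
  1+0+1 = 0 carry 1
  0+0+1 = 1
  1+0 = 1
  0+1 = 1
  0+1 = 1
  1+1 = 0 carry 1
  final carry 1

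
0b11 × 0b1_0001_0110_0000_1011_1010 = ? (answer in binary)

0b1101000010001000101110

Multiply each base-2 digit by 3, carrying:
  0×3 = 0 → write 0
  1×3 = 3 → write 1 carry 1
  0×3+1 = 1 → write 1
  1×3 = 3 → write 1 carry 1
  1×3+1 = 4 → write 0 carry 2
  1×3+2 = 5 → write 1 carry 2
  0×3+2 = 2 → write 0 carry 1
  1×3+1 = 4 → write 0 carry 2
  0×3+2 = 2 → write 0 carry 1
  0×3+1 = 1 → write 1
  0×3 = 0 → write 0
  0×3 = 0 → write 0
  0×3 = 0 → write 0
  1×3 = 3 → write 1 carry 1
  1×3+1 = 4 → write 0 carry 2
  0×3+2 = 2 → write 0 carry 1
  1×3+1 = 4 → write 0 carry 2
  0×3+2 = 2 → write 0 carry 1
  0×3+1 = 1 → write 1
  0×3 = 0 → write 0
  1×3 = 3 → write 1 carry 1
  remaining carry: 1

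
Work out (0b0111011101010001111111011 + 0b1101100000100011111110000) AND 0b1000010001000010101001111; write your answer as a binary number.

0b10001000000101001011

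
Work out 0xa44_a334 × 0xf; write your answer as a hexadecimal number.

0x9a05900c

Multiply each base-16 digit by 15, carrying:
  4×15 = 60 → write c carry 3
  3×15+3 = 48 → write 0 carry 3
  3×15+3 = 48 → write 0 carry 3
  a×15+3 = 153 → write 9 carry 9
  4×15+9 = 69 → write 5 carry 4
  4×15+4 = 64 → write 0 carry 4
  a×15+4 = 154 → write a carry 9
  remaining carry: 9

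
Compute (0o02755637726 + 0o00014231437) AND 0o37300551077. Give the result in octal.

Add column by column in base 8, right to left:
  6+7 = 5 carry 1
  2+3+1 = 6
  7+4 = 3 carry 1
  7+1+1 = 1 carry 1
  3+3+1 = 7
  6+2 = 0 carry 1
  5+4+1 = 2 carry 1
  5+1+1 = 7
  7+0 = 7
  2+0 = 2
Sum = 0o2772071365; now AND with 0o37300551077:
  0&3=0, 2&7=2, 7&3=3, 7&0=0, 2&0=0, 0&5=0, 7&5=5, 1&1=1, 3&0=0, 6&7=6, 5&7=5

0o2300051065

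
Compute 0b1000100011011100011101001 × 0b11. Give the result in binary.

0b11001101010010101010111011

Multiply each base-2 digit by 3, carrying:
  1×3 = 3 → write 1 carry 1
  0×3+1 = 1 → write 1
  0×3 = 0 → write 0
  1×3 = 3 → write 1 carry 1
  0×3+1 = 1 → write 1
  1×3 = 3 → write 1 carry 1
  1×3+1 = 4 → write 0 carry 2
  1×3+2 = 5 → write 1 carry 2
  0×3+2 = 2 → write 0 carry 1
  0×3+1 = 1 → write 1
  0×3 = 0 → write 0
  1×3 = 3 → write 1 carry 1
  1×3+1 = 4 → write 0 carry 2
  1×3+2 = 5 → write 1 carry 2
  0×3+2 = 2 → write 0 carry 1
  1×3+1 = 4 → write 0 carry 2
  1×3+2 = 5 → write 1 carry 2
  0×3+2 = 2 → write 0 carry 1
  0×3+1 = 1 → write 1
  0×3 = 0 → write 0
  1×3 = 3 → write 1 carry 1
  0×3+1 = 1 → write 1
  0×3 = 0 → write 0
  0×3 = 0 → write 0
  1×3 = 3 → write 1 carry 1
  remaining carry: 1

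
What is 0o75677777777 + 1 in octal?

0o75700000000

The trailing 8 digits are 7 (max in base 8), so adding 1 cascades: they roll to 0 and the next digit up increments.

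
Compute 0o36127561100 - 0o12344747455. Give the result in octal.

0o23562611423

Subtract column by column in base 8:
  0-5 → 3 (borrow)
  0-5-1 → 2 (borrow)
  1-4-1 → 4 (borrow)
  1-7-1 → 1 (borrow)
  6-4-1 → 1
  5-7 → 6 (borrow)
  7-4-1 → 2
  2-4 → 6 (borrow)
  1-3-1 → 5 (borrow)
  6-2-1 → 3
  3-1 → 2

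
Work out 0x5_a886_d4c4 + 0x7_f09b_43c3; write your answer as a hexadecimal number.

0xd99221887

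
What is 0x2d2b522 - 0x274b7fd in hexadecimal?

0x5dfd25

Subtract column by column in base 16:
  2-d → 5 (borrow)
  2-f-1 → 2 (borrow)
  5-7-1 → d (borrow)
  b-b-1 → f (borrow)
  2-4-1 → d (borrow)
  d-7-1 → 5
  2-2 → 0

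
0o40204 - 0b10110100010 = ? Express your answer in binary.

0o40204 = 0b100000010000100 in binary.
Subtract column by column in base 2:
  0-0 → 0
  0-1 → 1 (borrow)
  1-0-1 → 0
  0-0 → 0
  0-0 → 0
  0-1 → 1 (borrow)
  0-0-1 → 1 (borrow)
  1-1-1 → 1 (borrow)
  0-1-1 → 0 (borrow)
  0-0-1 → 1 (borrow)
  0-1-1 → 0 (borrow)
  0-0-1 → 1 (borrow)
  0-0-1 → 1 (borrow)
  0-0-1 → 1 (borrow)
  1-0-1 → 0

0b11101011100010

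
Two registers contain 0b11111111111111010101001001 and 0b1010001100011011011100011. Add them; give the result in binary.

0b101010001100010110000101100

Add column by column in base 2, right to left:
  1+1 = 0 carry 1
  0+1+1 = 0 carry 1
  0+0+1 = 1
  1+0 = 1
  0+0 = 0
  0+1 = 1
  1+1 = 0 carry 1
  0+1+1 = 0 carry 1
  1+0+1 = 0 carry 1
  0+1+1 = 0 carry 1
  1+1+1 = 1 carry 1
  0+0+1 = 1
  1+1 = 0 carry 1
  1+1+1 = 1 carry 1
  1+0+1 = 0 carry 1
  1+0+1 = 0 carry 1
  1+0+1 = 0 carry 1
  1+1+1 = 1 carry 1
  1+1+1 = 1 carry 1
  1+0+1 = 0 carry 1
  1+0+1 = 0 carry 1
  1+0+1 = 0 carry 1
  1+1+1 = 1 carry 1
  1+0+1 = 0 carry 1
  1+1+1 = 1 carry 1
  1+0+1 = 0 carry 1
  final carry 1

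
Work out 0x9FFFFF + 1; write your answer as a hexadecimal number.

0xA00000

The trailing 5 digits are F (max in base 16), so adding 1 cascades: they roll to 0 and the next digit up increments.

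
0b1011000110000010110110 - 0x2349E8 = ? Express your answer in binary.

0b10010001011011001110

0x2349E8 = 0b1000110100100111101000 in binary.
Subtract column by column in base 2:
  0-0 → 0
  1-0 → 1
  1-0 → 1
  0-1 → 1 (borrow)
  1-0-1 → 0
  1-1 → 0
  0-1 → 1 (borrow)
  1-1-1 → 1 (borrow)
  0-1-1 → 0 (borrow)
  0-0-1 → 1 (borrow)
  0-0-1 → 1 (borrow)
  0-1-1 → 0 (borrow)
  0-0-1 → 1 (borrow)
  1-0-1 → 0
  1-1 → 0
  0-0 → 0
  0-1 → 1 (borrow)
  0-1-1 → 0 (borrow)
  1-0-1 → 0
  1-0 → 1
  0-0 → 0
  1-1 → 0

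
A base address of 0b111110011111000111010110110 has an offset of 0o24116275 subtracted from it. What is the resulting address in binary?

0b111011111101111000111111001

0o24116275 = 0b10100001001110010111101 in binary.
Subtract column by column in base 2:
  0-1 → 1 (borrow)
  1-0-1 → 0
  1-1 → 0
  0-1 → 1 (borrow)
  1-1-1 → 1 (borrow)
  1-1-1 → 1 (borrow)
  0-0-1 → 1 (borrow)
  1-1-1 → 1 (borrow)
  0-0-1 → 1 (borrow)
  1-0-1 → 0
  1-1 → 0
  1-1 → 0
  0-1 → 1 (borrow)
  0-0-1 → 1 (borrow)
  0-0-1 → 1 (borrow)
  1-1-1 → 1 (borrow)
  1-0-1 → 0
  1-0 → 1
  1-0 → 1
  1-0 → 1
  0-1 → 1 (borrow)
  0-0-1 → 1 (borrow)
  1-1-1 → 1 (borrow)
  1-0-1 → 0
  1-0 → 1
  1-0 → 1
  1-0 → 1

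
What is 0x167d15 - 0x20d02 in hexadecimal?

Subtract column by column in base 16:
  5-2 → 3
  1-0 → 1
  d-d → 0
  7-0 → 7
  6-2 → 4
  1-0 → 1

0x147013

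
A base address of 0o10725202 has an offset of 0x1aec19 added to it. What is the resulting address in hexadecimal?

0x3e969b

0o10725202 = 0x23aa82 in hexadecimal.
Add column by column in base 16, right to left:
  2+9 = b
  8+1 = 9
  a+c = 6 carry 1
  a+e+1 = 9 carry 1
  3+a+1 = e
  2+1 = 3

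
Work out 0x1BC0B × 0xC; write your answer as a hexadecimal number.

0x14D084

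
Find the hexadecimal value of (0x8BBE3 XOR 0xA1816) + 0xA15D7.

0xCB9CC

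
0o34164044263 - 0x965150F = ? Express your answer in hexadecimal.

0xD86B33A4

0o34164044263 = 0xE1D048B3 in hexadecimal.
Subtract column by column in base 16:
  3-F → 4 (borrow)
  B-0-1 → A
  8-5 → 3
  4-1 → 3
  0-5 → B (borrow)
  D-6-1 → 6
  1-9 → 8 (borrow)
  E-0-1 → D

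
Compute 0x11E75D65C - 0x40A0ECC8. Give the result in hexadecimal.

0xDDD4E994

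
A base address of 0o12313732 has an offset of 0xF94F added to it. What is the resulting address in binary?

0o12313732 = 0b1010011001011111011010 in binary.
0xF94F = 0b1111100101001111 in binary.
Add column by column in base 2, right to left:
  0+1 = 1
  1+1 = 0 carry 1
  0+1+1 = 0 carry 1
  1+1+1 = 1 carry 1
  1+0+1 = 0 carry 1
  0+0+1 = 1
  1+1 = 0 carry 1
  1+0+1 = 0 carry 1
  1+1+1 = 1 carry 1
  1+0+1 = 0 carry 1
  1+0+1 = 0 carry 1
  0+1+1 = 0 carry 1
  1+1+1 = 1 carry 1
  0+1+1 = 0 carry 1
  0+1+1 = 0 carry 1
  1+1+1 = 1 carry 1
  1+0+1 = 0 carry 1
  0+0+1 = 1
  0+0 = 0
  1+0 = 1
  0+0 = 0
  1+0 = 1

0b1010101001000100101001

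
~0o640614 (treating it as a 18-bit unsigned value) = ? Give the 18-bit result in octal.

Each oct digit d becomes 7−d:
  6→1, 4→3, 0→7, 6→1, 1→6, 4→3

0o137163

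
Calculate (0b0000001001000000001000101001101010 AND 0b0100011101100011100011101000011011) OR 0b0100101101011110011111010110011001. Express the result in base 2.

0b0000001001000000001000101001101010 AND 0b0100011101100011100011101000011011 = 0b0000001001000000000000101000001010.
Then OR with 0b0100101101011110011111010110011001.

0b100101101011110011111111110011011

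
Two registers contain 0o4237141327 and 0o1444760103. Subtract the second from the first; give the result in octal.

0o2572161224

Subtract column by column in base 8:
  7-3 → 4
  2-0 → 2
  3-1 → 2
  1-0 → 1
  4-6 → 6 (borrow)
  1-7-1 → 1 (borrow)
  7-4-1 → 2
  3-4 → 7 (borrow)
  2-4-1 → 5 (borrow)
  4-1-1 → 2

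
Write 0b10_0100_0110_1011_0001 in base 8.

0o443261

Group the bits in threes: 100 100 011 010 110 001 → 443261.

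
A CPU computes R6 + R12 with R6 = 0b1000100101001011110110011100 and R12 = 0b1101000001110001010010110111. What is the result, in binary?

0b10101100110111101001001010011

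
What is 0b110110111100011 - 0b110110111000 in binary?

0b110000000101011

Subtract column by column in base 2:
  1-0 → 1
  1-0 → 1
  0-0 → 0
  0-1 → 1 (borrow)
  0-1-1 → 0 (borrow)
  1-1-1 → 1 (borrow)
  1-0-1 → 0
  1-1 → 0
  1-1 → 0
  0-0 → 0
  1-1 → 0
  1-1 → 0
  0-0 → 0
  1-0 → 1
  1-0 → 1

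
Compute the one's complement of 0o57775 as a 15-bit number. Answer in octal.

Each oct digit d becomes 7−d:
  5→2, 7→0, 7→0, 7→0, 5→2

0o20002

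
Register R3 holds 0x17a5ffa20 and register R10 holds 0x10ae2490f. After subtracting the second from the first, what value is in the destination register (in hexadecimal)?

0x6f7db111

Subtract column by column in base 16:
  0-f → 1 (borrow)
  2-0-1 → 1
  a-9 → 1
  f-4 → b
  f-2 → d
  5-e → 7 (borrow)
  a-a-1 → f (borrow)
  7-0-1 → 6
  1-1 → 0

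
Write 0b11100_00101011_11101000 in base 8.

0o7025750

Group the bits in threes: 111 000 010 101 111 101 000 → 7025750.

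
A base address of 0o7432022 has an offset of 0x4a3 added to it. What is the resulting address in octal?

0o7434265

0x4a3 = 0o2243 in octal.
Add column by column in base 8, right to left:
  2+3 = 5
  2+4 = 6
  0+2 = 2
  2+2 = 4
  3+0 = 3
  4+0 = 4
  7+0 = 7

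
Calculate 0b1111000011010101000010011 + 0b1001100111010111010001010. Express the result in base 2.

0b11000101010101100010011101

Add column by column in base 2, right to left:
  1+0 = 1
  1+1 = 0 carry 1
  0+0+1 = 1
  0+1 = 1
  1+0 = 1
  0+0 = 0
  0+0 = 0
  0+1 = 1
  0+0 = 0
  1+1 = 0 carry 1
  0+1+1 = 0 carry 1
  1+1+1 = 1 carry 1
  0+0+1 = 1
  1+1 = 0 carry 1
  0+0+1 = 1
  1+1 = 0 carry 1
  1+1+1 = 1 carry 1
  0+1+1 = 0 carry 1
  0+0+1 = 1
  0+0 = 0
  0+1 = 1
  1+1 = 0 carry 1
  1+0+1 = 0 carry 1
  1+0+1 = 0 carry 1
  1+1+1 = 1 carry 1
  final carry 1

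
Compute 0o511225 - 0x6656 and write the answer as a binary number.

0o511225 = 0b101001001010010101 in binary.
0x6656 = 0b110011001010110 in binary.
Subtract column by column in base 2:
  1-0 → 1
  0-1 → 1 (borrow)
  1-1-1 → 1 (borrow)
  0-0-1 → 1 (borrow)
  1-1-1 → 1 (borrow)
  0-0-1 → 1 (borrow)
  0-1-1 → 0 (borrow)
  1-0-1 → 0
  0-0 → 0
  1-1 → 0
  0-1 → 1 (borrow)
  0-0-1 → 1 (borrow)
  1-0-1 → 0
  0-1 → 1 (borrow)
  0-1-1 → 0 (borrow)
  1-0-1 → 0
  0-0 → 0
  1-0 → 1

0b100010110000111111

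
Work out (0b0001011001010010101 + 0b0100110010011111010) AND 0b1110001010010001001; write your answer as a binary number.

0b110001010010001001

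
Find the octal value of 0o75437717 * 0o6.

Multiply each base-8 digit by 6, carrying:
  7×6 = 42 → write 2 carry 5
  1×6+5 = 11 → write 3 carry 1
  7×6+1 = 43 → write 3 carry 5
  7×6+5 = 47 → write 7 carry 5
  3×6+5 = 23 → write 7 carry 2
  4×6+2 = 26 → write 2 carry 3
  5×6+3 = 33 → write 1 carry 4
  7×6+4 = 46 → write 6 carry 5
  remaining carry: 5

0o561277332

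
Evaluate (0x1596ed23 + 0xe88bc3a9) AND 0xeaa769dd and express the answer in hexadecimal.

0xea2220cc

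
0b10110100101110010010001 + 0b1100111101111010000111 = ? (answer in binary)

Add column by column in base 2, right to left:
  1+1 = 0 carry 1
  0+1+1 = 0 carry 1
  0+1+1 = 0 carry 1
  0+0+1 = 1
  1+0 = 1
  0+0 = 0
  0+0 = 0
  1+1 = 0 carry 1
  0+0+1 = 1
  0+1 = 1
  1+1 = 0 carry 1
  1+1+1 = 1 carry 1
  1+1+1 = 1 carry 1
  0+0+1 = 1
  1+1 = 0 carry 1
  0+1+1 = 0 carry 1
  0+1+1 = 0 carry 1
  1+1+1 = 1 carry 1
  0+0+1 = 1
  1+0 = 1
  1+1 = 0 carry 1
  0+1+1 = 0 carry 1
  1+0+1 = 0 carry 1
  final carry 1

0b100011100011101100011000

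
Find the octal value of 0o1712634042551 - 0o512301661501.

Subtract column by column in base 8:
  1-1 → 0
  5-0 → 5
  5-5 → 0
  2-1 → 1
  4-6 → 6 (borrow)
  0-6-1 → 1 (borrow)
  4-1-1 → 2
  3-0 → 3
  6-3 → 3
  2-2 → 0
  1-1 → 0
  7-5 → 2
  1-0 → 1

0o1200332161050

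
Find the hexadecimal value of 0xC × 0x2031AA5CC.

0x18253FC590

Multiply each base-16 digit by 12, carrying:
  C×12 = 144 → write 0 carry 9
  C×12+9 = 153 → write 9 carry 9
  5×12+9 = 69 → write 5 carry 4
  A×12+4 = 124 → write C carry 7
  A×12+7 = 127 → write F carry 7
  1×12+7 = 19 → write 3 carry 1
  3×12+1 = 37 → write 5 carry 2
  0×12+2 = 2 → write 2
  2×12 = 24 → write 8 carry 1
  remaining carry: 1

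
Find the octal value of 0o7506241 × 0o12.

Multiply each base-8 digit by 10, carrying:
  1×10 = 10 → write 2 carry 1
  4×10+1 = 41 → write 1 carry 5
  2×10+5 = 25 → write 1 carry 3
  6×10+3 = 63 → write 7 carry 7
  0×10+7 = 7 → write 7
  5×10 = 50 → write 2 carry 6
  7×10+6 = 76 → write 4 carry 9
  remaining carry: 11

0o114277112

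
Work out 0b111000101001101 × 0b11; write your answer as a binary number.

Multiply each base-2 digit by 3, carrying:
  1×3 = 3 → write 1 carry 1
  0×3+1 = 1 → write 1
  1×3 = 3 → write 1 carry 1
  1×3+1 = 4 → write 0 carry 2
  0×3+2 = 2 → write 0 carry 1
  0×3+1 = 1 → write 1
  1×3 = 3 → write 1 carry 1
  0×3+1 = 1 → write 1
  1×3 = 3 → write 1 carry 1
  0×3+1 = 1 → write 1
  0×3 = 0 → write 0
  0×3 = 0 → write 0
  1×3 = 3 → write 1 carry 1
  1×3+1 = 4 → write 0 carry 2
  1×3+2 = 5 → write 1 carry 2
  remaining carry: 10

0b10101001111100111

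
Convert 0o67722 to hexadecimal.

0x6fd2

Each octal digit is 3 bits: 6=110 7=111 7=111 2=010 2=010.
Group the bits into nibbles: 0110 1111 1101 0010 → 6fd2.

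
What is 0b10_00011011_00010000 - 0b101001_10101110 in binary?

0b11111000101100010

Subtract column by column in base 2:
  0-0 → 0
  0-1 → 1 (borrow)
  0-1-1 → 0 (borrow)
  0-1-1 → 0 (borrow)
  1-0-1 → 0
  0-1 → 1 (borrow)
  0-0-1 → 1 (borrow)
  0-1-1 → 0 (borrow)
  1-1-1 → 1 (borrow)
  1-0-1 → 0
  0-0 → 0
  1-1 → 0
  1-0 → 1
  0-1 → 1 (borrow)
  0-0-1 → 1 (borrow)
  0-0-1 → 1 (borrow)
  0-0-1 → 1 (borrow)
  1-0-1 → 0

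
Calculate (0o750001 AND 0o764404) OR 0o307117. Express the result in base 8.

0o747117

0o750001 AND 0o764404 = 0o740000.
Then OR with 0o307117.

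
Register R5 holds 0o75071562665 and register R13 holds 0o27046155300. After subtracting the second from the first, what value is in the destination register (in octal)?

Subtract column by column in base 8:
  5-0 → 5
  6-0 → 6
  6-3 → 3
  2-5 → 5 (borrow)
  6-5-1 → 0
  5-1 → 4
  1-6 → 3 (borrow)
  7-4-1 → 2
  0-0 → 0
  5-7 → 6 (borrow)
  7-2-1 → 4

0o46023405365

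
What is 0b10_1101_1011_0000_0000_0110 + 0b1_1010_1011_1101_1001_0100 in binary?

0b10010000110110110011010

Add column by column in base 2, right to left:
  0+0 = 0
  1+0 = 1
  1+1 = 0 carry 1
  0+0+1 = 1
  0+1 = 1
  0+0 = 0
  0+0 = 0
  0+1 = 1
  0+1 = 1
  0+0 = 0
  0+1 = 1
  0+1 = 1
  1+1 = 0 carry 1
  1+1+1 = 1 carry 1
  0+0+1 = 1
  1+1 = 0 carry 1
  1+0+1 = 0 carry 1
  0+1+1 = 0 carry 1
  1+0+1 = 0 carry 1
  1+1+1 = 1 carry 1
  0+1+1 = 0 carry 1
  1+0+1 = 0 carry 1
  final carry 1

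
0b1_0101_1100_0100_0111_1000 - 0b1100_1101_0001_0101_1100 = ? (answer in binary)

0b10001111001100011100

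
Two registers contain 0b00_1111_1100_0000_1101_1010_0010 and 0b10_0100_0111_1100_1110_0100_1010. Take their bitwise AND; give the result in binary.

AND bit by bit (1 only where both bits are 1):
  00111111000000110110100010
& 10010001111100111001001010
= 00010001000000110000000010

0b00010001000000110000000010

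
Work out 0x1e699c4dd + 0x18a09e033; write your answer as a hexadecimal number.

Add column by column in base 16, right to left:
  d+3 = 0 carry 1
  d+3+1 = 1 carry 1
  4+0+1 = 5
  c+e = a carry 1
  9+9+1 = 3 carry 1
  9+0+1 = a
  6+a = 0 carry 1
  e+8+1 = 7 carry 1
  1+1+1 = 3

0x370a3a510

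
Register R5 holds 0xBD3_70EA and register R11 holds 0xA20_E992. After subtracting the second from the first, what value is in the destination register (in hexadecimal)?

Subtract column by column in base 16:
  A-2 → 8
  E-9 → 5
  0-9 → 7 (borrow)
  7-E-1 → 8 (borrow)
  3-0-1 → 2
  D-2 → B
  B-A → 1

0x1B28758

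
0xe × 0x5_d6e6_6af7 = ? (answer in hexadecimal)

0x51c099d982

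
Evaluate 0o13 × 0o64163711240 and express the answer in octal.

0o1076372646340

Multiply each base-8 digit by 11, carrying:
  0×11 = 0 → write 0
  4×11 = 44 → write 4 carry 5
  2×11+5 = 27 → write 3 carry 3
  1×11+3 = 14 → write 6 carry 1
  1×11+1 = 12 → write 4 carry 1
  7×11+1 = 78 → write 6 carry 9
  3×11+9 = 42 → write 2 carry 5
  6×11+5 = 71 → write 7 carry 8
  1×11+8 = 19 → write 3 carry 2
  4×11+2 = 46 → write 6 carry 5
  6×11+5 = 71 → write 7 carry 8
  remaining carry: 10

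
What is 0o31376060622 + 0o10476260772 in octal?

0o42074341614

Add column by column in base 8, right to left:
  2+2 = 4
  2+7 = 1 carry 1
  6+7+1 = 6 carry 1
  0+0+1 = 1
  6+6 = 4 carry 1
  0+2+1 = 3
  6+6 = 4 carry 1
  7+7+1 = 7 carry 1
  3+4+1 = 0 carry 1
  1+0+1 = 2
  3+1 = 4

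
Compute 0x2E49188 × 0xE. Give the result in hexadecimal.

0x287FF570

Multiply each base-16 digit by 14, carrying:
  8×14 = 112 → write 0 carry 7
  8×14+7 = 119 → write 7 carry 7
  1×14+7 = 21 → write 5 carry 1
  9×14+1 = 127 → write F carry 7
  4×14+7 = 63 → write F carry 3
  E×14+3 = 199 → write 7 carry 12
  2×14+12 = 40 → write 8 carry 2
  remaining carry: 2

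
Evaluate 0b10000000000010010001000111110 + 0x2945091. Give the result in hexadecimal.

0b10000000000010010001000111110 = 0x1001223E in hexadecimal.
Add column by column in base 16, right to left:
  E+1 = F
  3+9 = C
  2+0 = 2
  2+5 = 7
  1+4 = 5
  0+9 = 9
  0+2 = 2
  1+0 = 1

0x129572CF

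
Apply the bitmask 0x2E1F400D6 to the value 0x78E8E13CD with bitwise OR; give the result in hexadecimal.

0x7EFFE13DF

OR each hex digit independently (no carries):
  7|2=7, 8|E=E, E|1=F, 8|F=F, E|4=E, 1|0=1, 3|0=3, C|D=D, D|6=F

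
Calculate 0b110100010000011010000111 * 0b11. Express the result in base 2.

0b10011100110001001110010101

Multiply each base-2 digit by 3, carrying:
  1×3 = 3 → write 1 carry 1
  1×3+1 = 4 → write 0 carry 2
  1×3+2 = 5 → write 1 carry 2
  0×3+2 = 2 → write 0 carry 1
  0×3+1 = 1 → write 1
  0×3 = 0 → write 0
  0×3 = 0 → write 0
  1×3 = 3 → write 1 carry 1
  0×3+1 = 1 → write 1
  1×3 = 3 → write 1 carry 1
  1×3+1 = 4 → write 0 carry 2
  0×3+2 = 2 → write 0 carry 1
  0×3+1 = 1 → write 1
  0×3 = 0 → write 0
  0×3 = 0 → write 0
  0×3 = 0 → write 0
  1×3 = 3 → write 1 carry 1
  0×3+1 = 1 → write 1
  0×3 = 0 → write 0
  0×3 = 0 → write 0
  1×3 = 3 → write 1 carry 1
  0×3+1 = 1 → write 1
  1×3 = 3 → write 1 carry 1
  1×3+1 = 4 → write 0 carry 2
  remaining carry: 10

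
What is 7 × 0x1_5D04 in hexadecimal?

0x98B1C

Multiply each base-16 digit by 7, carrying:
  4×7 = 28 → write C carry 1
  0×7+1 = 1 → write 1
  D×7 = 91 → write B carry 5
  5×7+5 = 40 → write 8 carry 2
  1×7+2 = 9 → write 9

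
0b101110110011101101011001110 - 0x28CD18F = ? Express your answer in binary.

0x28CD18F = 0b10100011001101000110001111 in binary.
Subtract column by column in base 2:
  0-1 → 1 (borrow)
  1-1-1 → 1 (borrow)
  1-1-1 → 1 (borrow)
  1-1-1 → 1 (borrow)
  0-0-1 → 1 (borrow)
  0-0-1 → 1 (borrow)
  1-0-1 → 0
  1-1 → 0
  0-1 → 1 (borrow)
  1-0-1 → 0
  0-0 → 0
  1-0 → 1
  1-1 → 0
  0-0 → 0
  1-1 → 0
  1-1 → 0
  1-0 → 1
  0-0 → 0
  0-1 → 1 (borrow)
  1-1-1 → 1 (borrow)
  1-0-1 → 0
  0-0 → 0
  1-0 → 1
  1-1 → 0
  1-0 → 1
  0-1 → 1 (borrow)
  1-0-1 → 0

0b11010011010000100100111111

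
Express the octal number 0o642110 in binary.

Each octal digit is 3 bits: 6=110 4=100 2=010 1=001 1=001 0=000.

0b110100010001001000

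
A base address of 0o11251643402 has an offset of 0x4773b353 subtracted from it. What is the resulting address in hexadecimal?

0x33393af

0o11251643402 = 0x4aa74702 in hexadecimal.
Subtract column by column in base 16:
  2-3 → f (borrow)
  0-5-1 → a (borrow)
  7-3-1 → 3
  4-b → 9 (borrow)
  7-3-1 → 3
  a-7 → 3
  a-7 → 3
  4-4 → 0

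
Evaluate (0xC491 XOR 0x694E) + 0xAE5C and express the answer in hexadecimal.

0x15C3B

First 0xC491 XOR 0x694E = 0xADDF.
Add column by column in base 16, right to left:
  F+C = B carry 1
  D+5+1 = 3 carry 1
  D+E+1 = C carry 1
  A+A+1 = 5 carry 1
  final carry 1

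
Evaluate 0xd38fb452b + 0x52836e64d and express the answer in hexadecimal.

0x1261322b78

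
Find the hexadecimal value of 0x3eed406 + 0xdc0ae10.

0x11af8216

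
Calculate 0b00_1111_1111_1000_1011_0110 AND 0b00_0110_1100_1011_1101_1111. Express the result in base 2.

0b0001101100100010010110

AND bit by bit (1 only where both bits are 1):
  0011111111100010110110
& 0001101100101111011111
= 0001101100100010010110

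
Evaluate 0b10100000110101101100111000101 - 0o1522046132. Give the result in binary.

0b110110100101000110101101011

0o1522046132 = 0b1101010010000100110001011010 in binary.
Subtract column by column in base 2:
  1-0 → 1
  0-1 → 1 (borrow)
  1-0-1 → 0
  0-1 → 1 (borrow)
  0-1-1 → 0 (borrow)
  0-0-1 → 1 (borrow)
  1-1-1 → 1 (borrow)
  1-0-1 → 0
  1-0 → 1
  0-0 → 0
  0-1 → 1 (borrow)
  1-1-1 → 1 (borrow)
  1-0-1 → 0
  0-0 → 0
  1-1 → 0
  1-0 → 1
  0-0 → 0
  1-0 → 1
  0-0 → 0
  1-1 → 0
  1-0 → 1
  0-0 → 0
  0-1 → 1 (borrow)
  0-0-1 → 1 (borrow)
  0-1-1 → 0 (borrow)
  0-0-1 → 1 (borrow)
  1-1-1 → 1 (borrow)
  0-1-1 → 0 (borrow)
  1-0-1 → 0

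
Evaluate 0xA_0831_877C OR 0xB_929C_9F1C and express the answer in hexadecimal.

0xB9ABD9F7C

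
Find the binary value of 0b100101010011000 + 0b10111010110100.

0b111100101001100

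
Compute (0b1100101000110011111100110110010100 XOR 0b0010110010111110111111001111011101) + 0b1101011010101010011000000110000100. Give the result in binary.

First 0b1100101000110011111100110110010100 XOR 0b0010110010111110111111001111011101 = 0b1110011010001101000011111001001001.
Add column by column in base 2, right to left:
  1+0 = 1
  0+0 = 0
  0+1 = 1
  1+0 = 1
  0+0 = 0
  0+0 = 0
  1+0 = 1
  0+1 = 1
  0+1 = 1
  1+0 = 1
  1+0 = 1
  1+0 = 1
  1+0 = 1
  1+0 = 1
  0+0 = 0
  0+1 = 1
  0+1 = 1
  0+0 = 0
  1+0 = 1
  0+1 = 1
  1+0 = 1
  1+1 = 0 carry 1
  0+0+1 = 1
  0+1 = 1
  0+0 = 0
  1+1 = 0 carry 1
  0+0+1 = 1
  1+1 = 0 carry 1
  1+1+1 = 1 carry 1
  0+0+1 = 1
  0+1 = 1
  1+0 = 1
  1+1 = 0 carry 1
  1+1+1 = 1 carry 1
  final carry 1

0b11011110100110111011011111111001101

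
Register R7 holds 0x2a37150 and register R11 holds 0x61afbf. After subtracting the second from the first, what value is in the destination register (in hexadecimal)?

Subtract column by column in base 16:
  0-f → 1 (borrow)
  5-b-1 → 9 (borrow)
  1-f-1 → 1 (borrow)
  7-a-1 → c (borrow)
  3-1-1 → 1
  a-6 → 4
  2-0 → 2

0x241c191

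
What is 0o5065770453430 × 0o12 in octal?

0o63033665663360

Multiply each base-8 digit by 10, carrying:
  0×10 = 0 → write 0
  3×10 = 30 → write 6 carry 3
  4×10+3 = 43 → write 3 carry 5
  3×10+5 = 35 → write 3 carry 4
  5×10+4 = 54 → write 6 carry 6
  4×10+6 = 46 → write 6 carry 5
  0×10+5 = 5 → write 5
  7×10 = 70 → write 6 carry 8
  7×10+8 = 78 → write 6 carry 9
  5×10+9 = 59 → write 3 carry 7
  6×10+7 = 67 → write 3 carry 8
  0×10+8 = 8 → write 0 carry 1
  5×10+1 = 51 → write 3 carry 6
  remaining carry: 6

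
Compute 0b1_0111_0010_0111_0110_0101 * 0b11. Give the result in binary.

0b10001010111011000101111

Multiply each base-2 digit by 3, carrying:
  1×3 = 3 → write 1 carry 1
  0×3+1 = 1 → write 1
  1×3 = 3 → write 1 carry 1
  0×3+1 = 1 → write 1
  0×3 = 0 → write 0
  1×3 = 3 → write 1 carry 1
  1×3+1 = 4 → write 0 carry 2
  0×3+2 = 2 → write 0 carry 1
  1×3+1 = 4 → write 0 carry 2
  1×3+2 = 5 → write 1 carry 2
  1×3+2 = 5 → write 1 carry 2
  0×3+2 = 2 → write 0 carry 1
  0×3+1 = 1 → write 1
  1×3 = 3 → write 1 carry 1
  0×3+1 = 1 → write 1
  0×3 = 0 → write 0
  1×3 = 3 → write 1 carry 1
  1×3+1 = 4 → write 0 carry 2
  1×3+2 = 5 → write 1 carry 2
  0×3+2 = 2 → write 0 carry 1
  1×3+1 = 4 → write 0 carry 2
  remaining carry: 10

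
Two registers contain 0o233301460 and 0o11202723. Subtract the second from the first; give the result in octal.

0o222076535

Subtract column by column in base 8:
  0-3 → 5 (borrow)
  6-2-1 → 3
  4-7 → 5 (borrow)
  1-2-1 → 6 (borrow)
  0-0-1 → 7 (borrow)
  3-2-1 → 0
  3-1 → 2
  3-1 → 2
  2-0 → 2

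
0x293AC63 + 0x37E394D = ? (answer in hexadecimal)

Add column by column in base 16, right to left:
  3+D = 0 carry 1
  6+4+1 = B
  C+9 = 5 carry 1
  A+3+1 = E
  3+E = 1 carry 1
  9+7+1 = 1 carry 1
  2+3+1 = 6

0x611E5B0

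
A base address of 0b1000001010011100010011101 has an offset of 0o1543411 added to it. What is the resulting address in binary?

0o1543411 = 0b1101100011100001001 in binary.
Add column by column in base 2, right to left:
  1+1 = 0 carry 1
  0+0+1 = 1
  1+0 = 1
  1+1 = 0 carry 1
  1+0+1 = 0 carry 1
  0+0+1 = 1
  0+0 = 0
  1+0 = 1
  0+1 = 1
  0+1 = 1
  0+1 = 1
  1+0 = 1
  1+0 = 1
  1+0 = 1
  0+1 = 1
  0+1 = 1
  1+0 = 1
  0+1 = 1
  1+1 = 0 carry 1
  0+0+1 = 1
  0+0 = 0
  0+0 = 0
  0+0 = 0
  0+0 = 0
  1+0 = 1

0b1000010111111111110100110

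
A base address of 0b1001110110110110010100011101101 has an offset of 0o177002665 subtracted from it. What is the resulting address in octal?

0b1001110110110110010100011101101 = 0o11666624355 in octal.
Subtract column by column in base 8:
  5-5 → 0
  5-6 → 7 (borrow)
  3-6-1 → 4 (borrow)
  4-2-1 → 1
  2-0 → 2
  6-0 → 6
  6-7 → 7 (borrow)
  6-7-1 → 6 (borrow)
  6-1-1 → 4
  1-0 → 1
  1-0 → 1

0o11467621470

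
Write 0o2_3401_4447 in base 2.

Each octal digit is 3 bits: 2=010 3=011 4=100 0=000 1=001 4=100 4=100 4=100 7=111.

0b10011100000001100100100111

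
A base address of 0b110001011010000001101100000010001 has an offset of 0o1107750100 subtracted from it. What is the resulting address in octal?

0o60210203721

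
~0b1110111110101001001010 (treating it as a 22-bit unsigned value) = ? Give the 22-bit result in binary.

Invert each bit: 1110111110101001001010 → 0001000001010110110101.

0b0001000001010110110101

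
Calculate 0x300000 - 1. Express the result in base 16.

0x2FFFFF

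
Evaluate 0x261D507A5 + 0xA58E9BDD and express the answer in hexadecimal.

0x30763A382

Add column by column in base 16, right to left:
  5+D = 2 carry 1
  A+D+1 = 8 carry 1
  7+B+1 = 3 carry 1
  0+9+1 = A
  5+E = 3 carry 1
  D+8+1 = 6 carry 1
  1+5+1 = 7
  6+A = 0 carry 1
  2+0+1 = 3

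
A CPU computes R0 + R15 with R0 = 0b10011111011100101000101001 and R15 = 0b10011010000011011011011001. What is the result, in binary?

Add column by column in base 2, right to left:
  1+1 = 0 carry 1
  0+0+1 = 1
  0+0 = 0
  1+1 = 0 carry 1
  0+1+1 = 0 carry 1
  1+0+1 = 0 carry 1
  0+1+1 = 0 carry 1
  0+1+1 = 0 carry 1
  0+0+1 = 1
  1+1 = 0 carry 1
  0+1+1 = 0 carry 1
  1+0+1 = 0 carry 1
  0+1+1 = 0 carry 1
  0+1+1 = 0 carry 1
  1+0+1 = 0 carry 1
  1+0+1 = 0 carry 1
  1+0+1 = 0 carry 1
  0+0+1 = 1
  1+0 = 1
  1+1 = 0 carry 1
  1+0+1 = 0 carry 1
  1+1+1 = 1 carry 1
  1+1+1 = 1 carry 1
  0+0+1 = 1
  0+0 = 0
  1+1 = 0 carry 1
  final carry 1

0b100111001100000000100000010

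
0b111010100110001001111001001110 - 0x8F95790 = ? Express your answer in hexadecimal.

0b111010100110001001111001001110 = 0x3A989E4E in hexadecimal.
Subtract column by column in base 16:
  E-0 → E
  4-9 → B (borrow)
  E-7-1 → 6
  9-5 → 4
  8-9 → F (borrow)
  9-F-1 → 9 (borrow)
  A-8-1 → 1
  3-0 → 3

0x319F46BE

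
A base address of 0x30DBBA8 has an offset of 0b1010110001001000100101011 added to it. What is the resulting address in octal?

0o431446323

0x30DBBA8 = 0o303335650 in octal.
0b1010110001001000100101011 = 0o126110453 in octal.
Add column by column in base 8, right to left:
  0+3 = 3
  5+5 = 2 carry 1
  6+4+1 = 3 carry 1
  5+0+1 = 6
  3+1 = 4
  3+1 = 4
  3+6 = 1 carry 1
  0+2+1 = 3
  3+1 = 4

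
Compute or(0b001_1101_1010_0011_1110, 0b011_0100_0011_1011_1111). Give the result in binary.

0b0111101101110111111

OR bit by bit (1 where either bit is 1):
  0011101101000111110
| 0110100001110111111
= 0111101101110111111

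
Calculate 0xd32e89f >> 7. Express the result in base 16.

7 bits is not a whole number of base-16 digits; in binary: 1101001100101110100010011111 >> 7 = 110100110010111010001.

0x1a65d1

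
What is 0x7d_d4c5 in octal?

Expand each hex digit to 4 bits: 7=0111 d=1101 d=1101 4=0100 c=1100 5=0101.
Group the bits in threes: 011 111 011 101 010 011 000 101 → 37352305.

0o37352305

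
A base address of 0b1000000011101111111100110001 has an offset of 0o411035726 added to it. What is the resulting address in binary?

0o411035726 = 0b100001001000011101111010110 in binary.
Add column by column in base 2, right to left:
  1+0 = 1
  0+1 = 1
  0+1 = 1
  0+0 = 0
  1+1 = 0 carry 1
  1+0+1 = 0 carry 1
  0+1+1 = 0 carry 1
  0+1+1 = 0 carry 1
  1+1+1 = 1 carry 1
  1+1+1 = 1 carry 1
  1+0+1 = 0 carry 1
  1+1+1 = 1 carry 1
  1+1+1 = 1 carry 1
  1+1+1 = 1 carry 1
  1+0+1 = 0 carry 1
  1+0+1 = 0 carry 1
  0+0+1 = 1
  1+0 = 1
  1+1 = 0 carry 1
  1+0+1 = 0 carry 1
  0+0+1 = 1
  0+1 = 1
  0+0 = 0
  0+0 = 0
  0+0 = 0
  0+0 = 0
  0+1 = 1
  1+0 = 1

0b1100001100110011101100000111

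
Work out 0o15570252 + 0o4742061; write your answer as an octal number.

Add column by column in base 8, right to left:
  2+1 = 3
  5+6 = 3 carry 1
  2+0+1 = 3
  0+2 = 2
  7+4 = 3 carry 1
  5+7+1 = 5 carry 1
  5+4+1 = 2 carry 1
  1+0+1 = 2

0o22532333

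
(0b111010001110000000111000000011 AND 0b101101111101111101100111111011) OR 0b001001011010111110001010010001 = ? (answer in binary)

0b101001011110111110101010010011

0b111010001110000000111000000011 AND 0b101101111101111101100111111011 = 0b101000001100000000100000000011.
Then OR with 0b001001011010111110001010010001.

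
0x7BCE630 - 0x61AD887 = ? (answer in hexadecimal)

Subtract column by column in base 16:
  0-7 → 9 (borrow)
  3-8-1 → A (borrow)
  6-8-1 → D (borrow)
  E-D-1 → 0
  C-A → 2
  B-1 → A
  7-6 → 1

0x1A20DA9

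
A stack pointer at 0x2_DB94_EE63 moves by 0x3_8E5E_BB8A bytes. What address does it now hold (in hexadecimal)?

Add column by column in base 16, right to left:
  3+A = D
  6+8 = E
  E+B = 9 carry 1
  E+B+1 = A carry 1
  4+E+1 = 3 carry 1
  9+5+1 = F
  B+E = 9 carry 1
  D+8+1 = 6 carry 1
  2+3+1 = 6

0x669F3A9ED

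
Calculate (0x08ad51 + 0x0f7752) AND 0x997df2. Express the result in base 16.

Add column by column in base 16, right to left:
  1+2 = 3
  5+5 = a
  d+7 = 4 carry 1
  a+7+1 = 2 carry 1
  8+f+1 = 8 carry 1
  final carry 1
Sum = 0x1824a3; now AND with 0x997df2:
  1&9=1, 8&9=8, 2&7=2, 4&d=4, a&f=a, 3&2=2

0x1824a2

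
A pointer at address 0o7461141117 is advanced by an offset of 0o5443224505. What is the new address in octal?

0o15124365624

Add column by column in base 8, right to left:
  7+5 = 4 carry 1
  1+0+1 = 2
  1+5 = 6
  1+4 = 5
  4+2 = 6
  1+2 = 3
  1+3 = 4
  6+4 = 2 carry 1
  4+4+1 = 1 carry 1
  7+5+1 = 5 carry 1
  final carry 1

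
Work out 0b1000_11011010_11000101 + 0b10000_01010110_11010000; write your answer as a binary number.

0b110010011000110010101

Add column by column in base 2, right to left:
  1+0 = 1
  0+0 = 0
  1+0 = 1
  0+0 = 0
  0+1 = 1
  0+0 = 0
  1+1 = 0 carry 1
  1+1+1 = 1 carry 1
  0+0+1 = 1
  1+1 = 0 carry 1
  0+1+1 = 0 carry 1
  1+0+1 = 0 carry 1
  1+1+1 = 1 carry 1
  0+0+1 = 1
  1+1 = 0 carry 1
  1+0+1 = 0 carry 1
  0+0+1 = 1
  0+0 = 0
  0+0 = 0
  1+0 = 1
  0+1 = 1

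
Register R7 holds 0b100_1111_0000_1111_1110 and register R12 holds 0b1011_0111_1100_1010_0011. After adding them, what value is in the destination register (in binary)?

Add column by column in base 2, right to left:
  0+1 = 1
  1+1 = 0 carry 1
  1+0+1 = 0 carry 1
  1+0+1 = 0 carry 1
  1+0+1 = 0 carry 1
  1+1+1 = 1 carry 1
  1+0+1 = 0 carry 1
  1+1+1 = 1 carry 1
  0+0+1 = 1
  0+0 = 0
  0+1 = 1
  0+1 = 1
  1+1 = 0 carry 1
  1+1+1 = 1 carry 1
  1+1+1 = 1 carry 1
  1+0+1 = 0 carry 1
  0+1+1 = 0 carry 1
  0+1+1 = 0 carry 1
  1+0+1 = 0 carry 1
  0+1+1 = 0 carry 1
  final carry 1

0b100000110110110100001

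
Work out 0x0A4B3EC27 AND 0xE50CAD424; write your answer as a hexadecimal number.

0x00082C424

AND each hex digit independently (no carries):
  0&E=0, A&5=0, 4&0=0, B&C=8, 3&A=2, E&D=C, C&4=4, 2&2=2, 7&4=4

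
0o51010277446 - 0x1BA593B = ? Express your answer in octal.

0o50631622753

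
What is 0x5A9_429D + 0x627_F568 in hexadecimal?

0xBD13805

Add column by column in base 16, right to left:
  D+8 = 5 carry 1
  9+6+1 = 0 carry 1
  2+5+1 = 8
  4+F = 3 carry 1
  9+7+1 = 1 carry 1
  A+2+1 = D
  5+6 = B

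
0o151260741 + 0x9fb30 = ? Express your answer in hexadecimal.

0o151260741 = 0x1a561e1 in hexadecimal.
Add column by column in base 16, right to left:
  1+0 = 1
  e+3 = 1 carry 1
  1+b+1 = d
  6+f = 5 carry 1
  5+9+1 = f
  a+0 = a
  1+0 = 1

0x1af5d11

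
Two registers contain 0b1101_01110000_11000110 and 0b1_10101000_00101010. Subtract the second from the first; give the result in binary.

Subtract column by column in base 2:
  0-0 → 0
  1-1 → 0
  1-0 → 1
  0-1 → 1 (borrow)
  0-0-1 → 1 (borrow)
  0-1-1 → 0 (borrow)
  1-0-1 → 0
  1-0 → 1
  0-0 → 0
  0-0 → 0
  0-0 → 0
  0-1 → 1 (borrow)
  1-0-1 → 0
  1-1 → 0
  1-0 → 1
  0-1 → 1 (borrow)
  1-1-1 → 1 (borrow)
  0-0-1 → 1 (borrow)
  1-0-1 → 0
  1-0 → 1

0b10111100100010011100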